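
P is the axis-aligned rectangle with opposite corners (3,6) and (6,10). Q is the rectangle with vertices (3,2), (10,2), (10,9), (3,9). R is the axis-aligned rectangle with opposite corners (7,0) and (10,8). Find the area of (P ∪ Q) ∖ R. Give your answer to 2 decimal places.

|P ∪ Q| = 52.
|(P ∪ Q) ∩ R| = 18.
|(P ∪ Q) ∖ R| = 52 − 18 = 34.00.

34.00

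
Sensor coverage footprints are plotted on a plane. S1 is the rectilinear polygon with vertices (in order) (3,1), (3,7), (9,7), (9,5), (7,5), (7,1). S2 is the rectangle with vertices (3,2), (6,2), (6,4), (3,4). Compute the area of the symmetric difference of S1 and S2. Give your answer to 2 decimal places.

|S1| = 28, |S2| = 6, |S1∩S2| = 6.
|S1 △ S2| = |S1| + |S2| − 2·|S1∩S2| = 28 + 6 − 12 = 22.00.

22.00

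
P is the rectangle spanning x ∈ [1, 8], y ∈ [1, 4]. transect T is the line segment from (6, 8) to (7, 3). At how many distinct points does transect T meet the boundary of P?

1

The segment meets the boundary at (6.8,4).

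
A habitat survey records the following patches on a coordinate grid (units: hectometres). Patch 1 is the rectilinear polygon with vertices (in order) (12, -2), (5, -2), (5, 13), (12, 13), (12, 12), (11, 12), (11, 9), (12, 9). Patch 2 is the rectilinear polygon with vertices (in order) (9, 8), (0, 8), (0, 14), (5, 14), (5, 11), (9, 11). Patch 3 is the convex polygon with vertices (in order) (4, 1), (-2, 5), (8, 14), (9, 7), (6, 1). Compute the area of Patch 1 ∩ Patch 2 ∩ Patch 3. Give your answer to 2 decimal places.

10.93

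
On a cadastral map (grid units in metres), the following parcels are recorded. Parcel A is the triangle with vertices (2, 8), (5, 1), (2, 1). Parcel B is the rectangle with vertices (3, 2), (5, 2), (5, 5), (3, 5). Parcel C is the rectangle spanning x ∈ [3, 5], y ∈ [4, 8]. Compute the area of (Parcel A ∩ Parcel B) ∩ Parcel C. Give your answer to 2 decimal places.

The region (Parcel A ∩ Parcel B) ∩ Parcel C is the polygon with vertices (3,5), (3.286,5), (3.714,4), (3,4).
By the shoelace formula its area is 0.50.

0.50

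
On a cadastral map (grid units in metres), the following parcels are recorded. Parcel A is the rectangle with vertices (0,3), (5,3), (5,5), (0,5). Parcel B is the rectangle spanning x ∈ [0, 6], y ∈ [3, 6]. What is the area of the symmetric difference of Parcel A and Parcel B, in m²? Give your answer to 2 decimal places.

|Parcel A∩Parcel B|: x∈[0,5], y∈[3,5] → 5·2 = 10.
|Parcel A △ Parcel B| = |Parcel A| + |Parcel B| − 2·|Parcel A∩Parcel B| = 10 + 18 − 20 = 8.00.

8.00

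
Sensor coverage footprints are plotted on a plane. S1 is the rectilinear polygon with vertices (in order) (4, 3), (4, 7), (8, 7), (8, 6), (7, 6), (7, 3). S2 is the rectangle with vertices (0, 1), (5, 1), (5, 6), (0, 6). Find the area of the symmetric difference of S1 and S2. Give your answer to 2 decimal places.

|S1| = 13, |S2| = 25, |S1∩S2| = 3.
|S1 △ S2| = |S1| + |S2| − 2·|S1∩S2| = 13 + 25 − 6 = 32.00.

32.00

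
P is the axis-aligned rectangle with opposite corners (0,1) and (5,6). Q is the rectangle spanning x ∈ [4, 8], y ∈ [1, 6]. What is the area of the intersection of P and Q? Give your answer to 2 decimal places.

5.00

|P∩Q|: x∈[4,5], y∈[1,6] → 1·5 = 5.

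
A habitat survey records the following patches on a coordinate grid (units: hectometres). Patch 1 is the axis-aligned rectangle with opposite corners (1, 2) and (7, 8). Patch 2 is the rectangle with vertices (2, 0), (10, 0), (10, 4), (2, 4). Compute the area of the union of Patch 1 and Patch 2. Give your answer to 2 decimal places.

By inclusion–exclusion:
Individual areas: |Patch 1| = 36, |Patch 2| = 32.
|Patch 1∩Patch 2|: x∈[2,7], y∈[2,4] → 5·2 = 10.
|Patch 1 ∪ Patch 2| = 68 − 10 = 58.00.

58.00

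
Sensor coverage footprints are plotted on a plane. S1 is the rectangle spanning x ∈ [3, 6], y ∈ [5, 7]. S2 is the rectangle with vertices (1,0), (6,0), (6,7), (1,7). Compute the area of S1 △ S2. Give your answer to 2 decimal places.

|S1∩S2|: x∈[3,6], y∈[5,7] → 3·2 = 6.
|S1 △ S2| = |S1| + |S2| − 2·|S1∩S2| = 6 + 35 − 12 = 29.00.

29.00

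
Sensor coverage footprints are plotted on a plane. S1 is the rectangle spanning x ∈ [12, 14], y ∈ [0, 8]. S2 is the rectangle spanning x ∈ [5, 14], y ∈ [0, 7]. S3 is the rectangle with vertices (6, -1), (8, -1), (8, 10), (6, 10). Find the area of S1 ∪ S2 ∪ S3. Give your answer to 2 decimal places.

By inclusion–exclusion:
Individual areas: |S1| = 16, |S2| = 63, |S3| = 22.
|S1∩S2|: x∈[12,14], y∈[0,7] → 2·7 = 14.
|S1∩S3| = 0 (no overlap).
|S2∩S3|: x∈[6,8], y∈[0,7] → 2·7 = 14.
|S1∩S2∩S3| = 0.
|S1 ∪ S2 ∪ S3| = 101 − 28 + 0 = 73.00.

73.00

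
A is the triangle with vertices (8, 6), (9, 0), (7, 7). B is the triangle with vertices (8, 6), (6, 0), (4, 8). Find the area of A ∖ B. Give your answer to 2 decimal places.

|A| = 2.5, |A∩B| = 0.5609.
|A ∖ B| = |A| − |A∩B| = 2.5 − 0.5609 = 1.94.

1.94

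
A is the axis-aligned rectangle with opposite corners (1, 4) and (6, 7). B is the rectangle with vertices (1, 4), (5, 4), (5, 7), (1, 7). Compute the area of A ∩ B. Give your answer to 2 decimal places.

|A∩B|: x∈[1,5], y∈[4,7] → 4·3 = 12.

12.00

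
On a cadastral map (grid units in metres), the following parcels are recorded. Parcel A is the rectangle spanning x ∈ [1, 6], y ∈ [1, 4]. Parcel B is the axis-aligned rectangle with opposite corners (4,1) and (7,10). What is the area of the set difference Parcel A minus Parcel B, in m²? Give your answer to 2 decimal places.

9.00

|Parcel A∩Parcel B|: x∈[4,6], y∈[1,4] → 2·3 = 6.
|Parcel A| = 15.
|Parcel A ∖ Parcel B| = |Parcel A| − |Parcel A∩Parcel B| = 15 − 6 = 9.00.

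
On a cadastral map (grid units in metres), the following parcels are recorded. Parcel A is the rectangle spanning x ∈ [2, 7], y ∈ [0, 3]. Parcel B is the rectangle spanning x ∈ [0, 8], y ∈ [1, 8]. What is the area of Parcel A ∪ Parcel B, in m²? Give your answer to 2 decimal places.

By inclusion–exclusion:
Individual areas: |Parcel A| = 15, |Parcel B| = 56.
|Parcel A∩Parcel B|: x∈[2,7], y∈[1,3] → 5·2 = 10.
|Parcel A ∪ Parcel B| = 71 − 10 = 61.00.

61.00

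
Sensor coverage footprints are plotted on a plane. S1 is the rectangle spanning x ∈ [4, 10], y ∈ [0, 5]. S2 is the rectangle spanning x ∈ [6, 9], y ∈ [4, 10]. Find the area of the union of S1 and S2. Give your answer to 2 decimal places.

By inclusion–exclusion:
Individual areas: |S1| = 30, |S2| = 18.
|S1∩S2|: x∈[6,9], y∈[4,5] → 3·1 = 3.
|S1 ∪ S2| = 48 − 3 = 45.00.

45.00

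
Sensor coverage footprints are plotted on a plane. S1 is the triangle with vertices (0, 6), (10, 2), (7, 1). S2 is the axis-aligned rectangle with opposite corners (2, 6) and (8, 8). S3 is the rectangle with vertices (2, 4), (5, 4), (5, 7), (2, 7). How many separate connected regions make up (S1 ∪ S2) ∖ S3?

(S1 ∪ S2) ∖ S3 splits into 3 disjoint pieces (area 8.8, area 0.6286, area 9).

3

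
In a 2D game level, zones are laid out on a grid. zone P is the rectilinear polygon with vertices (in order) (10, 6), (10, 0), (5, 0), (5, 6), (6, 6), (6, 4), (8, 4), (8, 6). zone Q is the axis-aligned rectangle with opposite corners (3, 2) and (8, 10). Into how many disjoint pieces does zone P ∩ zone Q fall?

1

zone P ∩ zone Q is a single connected region.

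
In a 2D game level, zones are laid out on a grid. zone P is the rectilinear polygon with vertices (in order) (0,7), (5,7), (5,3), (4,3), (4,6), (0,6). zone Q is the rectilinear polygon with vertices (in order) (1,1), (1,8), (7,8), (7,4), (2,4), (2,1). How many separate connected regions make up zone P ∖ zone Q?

2

zone P ∖ zone Q splits into 2 disjoint pieces (area 1, area 1).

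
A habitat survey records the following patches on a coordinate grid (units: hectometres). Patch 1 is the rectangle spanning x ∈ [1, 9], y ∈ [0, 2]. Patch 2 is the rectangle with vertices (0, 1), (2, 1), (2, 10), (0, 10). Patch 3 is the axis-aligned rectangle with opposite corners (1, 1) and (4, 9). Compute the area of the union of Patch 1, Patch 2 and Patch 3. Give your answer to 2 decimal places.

By inclusion–exclusion:
Individual areas: |Patch 1| = 16, |Patch 2| = 18, |Patch 3| = 24.
|Patch 1∩Patch 2|: x∈[1,2], y∈[1,2] → 1·1 = 1.
|Patch 1∩Patch 3|: x∈[1,4], y∈[1,2] → 3·1 = 3.
|Patch 2∩Patch 3|: x∈[1,2], y∈[1,9] → 1·8 = 8.
|Patch 1∩Patch 2∩Patch 3| = 1.
|Patch 1 ∪ Patch 2 ∪ Patch 3| = 58 − 12 + 1 = 47.00.

47.00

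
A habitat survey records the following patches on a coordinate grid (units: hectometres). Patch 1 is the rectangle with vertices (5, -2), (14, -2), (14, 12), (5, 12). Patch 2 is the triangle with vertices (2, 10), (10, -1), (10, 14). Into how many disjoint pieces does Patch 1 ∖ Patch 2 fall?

Patch 1 ∖ Patch 2 splits into 2 disjoint pieces (area 78.1875, area 0.25).

2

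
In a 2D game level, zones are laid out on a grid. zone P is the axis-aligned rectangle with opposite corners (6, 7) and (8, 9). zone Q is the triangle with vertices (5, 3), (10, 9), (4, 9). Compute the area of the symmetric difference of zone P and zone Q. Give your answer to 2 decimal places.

|zone P| = 4, |zone Q| = 18, |zone P∩zone Q| = 4.
|zone P △ zone Q| = |zone P| + |zone Q| − 2·|zone P∩zone Q| = 4 + 18 − 8 = 14.00.

14.00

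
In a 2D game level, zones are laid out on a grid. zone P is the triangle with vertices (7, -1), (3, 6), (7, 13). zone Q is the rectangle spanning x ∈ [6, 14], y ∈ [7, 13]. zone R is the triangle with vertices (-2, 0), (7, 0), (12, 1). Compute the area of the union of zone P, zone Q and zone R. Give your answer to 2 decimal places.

74.92

By inclusion–exclusion:
Individual areas: |zone P| = 28, |zone Q| = 48, |zone R| = 4.5.
|zone P∩zone Q| = 5.125.
|zone P∩zone R| = 0.4552.
|zone Q∩zone R| = 0.
|zone P∩zone Q∩zone R| = 0.
|zone P ∪ zone Q ∪ zone R| = 80.5 − 5.5802 + 0 = 74.92.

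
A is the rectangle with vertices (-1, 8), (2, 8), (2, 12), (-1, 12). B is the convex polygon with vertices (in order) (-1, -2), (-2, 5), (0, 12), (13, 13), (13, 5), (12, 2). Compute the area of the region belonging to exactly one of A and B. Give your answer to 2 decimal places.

166.00

|A| = 12, |B| = 174.5, |A∩B| = 10.25.
|A △ B| = |A| + |B| − 2·|A∩B| = 12 + 174.5 − 20.5 = 166.00.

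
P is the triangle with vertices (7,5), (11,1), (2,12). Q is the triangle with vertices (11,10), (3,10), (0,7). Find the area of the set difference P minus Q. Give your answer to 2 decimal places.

|P| = 4, |P∩Q| = 0.4976.
|P ∖ Q| = |P| − |P∩Q| = 4 − 0.4976 = 3.50.

3.50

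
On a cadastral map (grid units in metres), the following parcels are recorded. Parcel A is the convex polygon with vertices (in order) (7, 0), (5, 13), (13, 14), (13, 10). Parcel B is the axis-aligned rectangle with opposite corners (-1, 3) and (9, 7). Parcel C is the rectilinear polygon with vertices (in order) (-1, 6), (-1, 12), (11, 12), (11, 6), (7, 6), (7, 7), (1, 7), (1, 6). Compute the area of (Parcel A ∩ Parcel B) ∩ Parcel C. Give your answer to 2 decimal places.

|Parcel A ∩ Parcel B| = 11.0436.
|(Parcel A ∩ Parcel B) ∩ Parcel C| = 2.00.

2.00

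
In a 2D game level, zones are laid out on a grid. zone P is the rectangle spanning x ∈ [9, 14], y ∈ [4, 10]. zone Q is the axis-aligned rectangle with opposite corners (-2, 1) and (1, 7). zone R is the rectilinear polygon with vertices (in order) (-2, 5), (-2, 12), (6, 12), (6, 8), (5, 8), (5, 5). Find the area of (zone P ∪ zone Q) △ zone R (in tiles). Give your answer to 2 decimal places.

|zone P ∪ zone Q| = 48.
|(zone P ∪ zone Q) ∩ zone R| = 6.
|(zone P ∪ zone Q) △ zone R| = 48 + 53 − 12 = 89.00.

89.00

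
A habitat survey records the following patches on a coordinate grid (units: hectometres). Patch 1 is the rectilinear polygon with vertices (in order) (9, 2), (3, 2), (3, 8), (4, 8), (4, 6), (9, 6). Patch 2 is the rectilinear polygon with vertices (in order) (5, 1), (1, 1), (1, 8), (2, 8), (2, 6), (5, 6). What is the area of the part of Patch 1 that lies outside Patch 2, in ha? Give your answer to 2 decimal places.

|Patch 1| = 26, |Patch 1∩Patch 2| = 8.
|Patch 1 ∖ Patch 2| = |Patch 1| − |Patch 1∩Patch 2| = 26 − 8 = 18.00.

18.00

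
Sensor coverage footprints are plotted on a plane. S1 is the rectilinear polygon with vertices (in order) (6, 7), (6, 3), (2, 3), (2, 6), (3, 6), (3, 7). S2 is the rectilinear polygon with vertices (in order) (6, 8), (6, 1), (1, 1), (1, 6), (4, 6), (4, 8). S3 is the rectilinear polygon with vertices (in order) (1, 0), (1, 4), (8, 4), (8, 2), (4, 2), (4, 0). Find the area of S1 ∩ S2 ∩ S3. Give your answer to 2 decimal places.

The intersection is the polygon with vertices (2,3), (2,4), (6,4), (6,3).
By the shoelace formula its area is 4.00.

4.00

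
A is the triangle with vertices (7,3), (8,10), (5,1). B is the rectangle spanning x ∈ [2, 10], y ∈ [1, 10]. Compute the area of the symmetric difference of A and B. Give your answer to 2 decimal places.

66.00

|A| = 6, |B| = 72, |A∩B| = 6.
|A △ B| = |A| + |B| − 2·|A∩B| = 6 + 72 − 12 = 66.00.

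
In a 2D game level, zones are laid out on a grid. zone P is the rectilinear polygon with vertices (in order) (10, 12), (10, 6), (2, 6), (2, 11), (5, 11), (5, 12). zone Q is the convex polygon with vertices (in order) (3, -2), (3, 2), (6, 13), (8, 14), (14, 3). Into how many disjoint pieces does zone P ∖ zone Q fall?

2

zone P ∖ zone Q splits into 2 disjoint pieces (area 0.7576, area 14.4545).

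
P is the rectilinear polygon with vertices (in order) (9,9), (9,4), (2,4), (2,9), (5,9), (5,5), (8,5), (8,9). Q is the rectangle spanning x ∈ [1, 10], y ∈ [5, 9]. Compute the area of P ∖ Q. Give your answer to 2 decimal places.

7.00

|P| = 23, |P∩Q| = 16.
|P ∖ Q| = |P| − |P∩Q| = 23 − 16 = 7.00.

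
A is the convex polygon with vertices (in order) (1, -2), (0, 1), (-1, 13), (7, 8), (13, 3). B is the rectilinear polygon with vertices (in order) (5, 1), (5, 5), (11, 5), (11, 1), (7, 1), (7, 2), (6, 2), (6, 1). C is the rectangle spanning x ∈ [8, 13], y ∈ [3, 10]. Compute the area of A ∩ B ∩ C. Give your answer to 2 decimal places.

The intersection is the polygon with vertices (11,3), (8,3), (8,5), (10.6,5), (11,4.667).
By the shoelace formula its area is 5.93.

5.93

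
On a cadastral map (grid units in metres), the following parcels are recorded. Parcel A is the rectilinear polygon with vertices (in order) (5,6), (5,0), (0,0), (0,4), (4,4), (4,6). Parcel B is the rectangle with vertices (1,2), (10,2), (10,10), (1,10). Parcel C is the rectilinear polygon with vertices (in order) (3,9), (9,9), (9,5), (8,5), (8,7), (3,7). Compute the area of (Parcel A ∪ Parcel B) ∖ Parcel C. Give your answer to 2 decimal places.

|Parcel A ∪ Parcel B| = 84.
|(Parcel A ∪ Parcel B) ∩ Parcel C| = 14.
|(Parcel A ∪ Parcel B) ∖ Parcel C| = 84 − 14 = 70.00.

70.00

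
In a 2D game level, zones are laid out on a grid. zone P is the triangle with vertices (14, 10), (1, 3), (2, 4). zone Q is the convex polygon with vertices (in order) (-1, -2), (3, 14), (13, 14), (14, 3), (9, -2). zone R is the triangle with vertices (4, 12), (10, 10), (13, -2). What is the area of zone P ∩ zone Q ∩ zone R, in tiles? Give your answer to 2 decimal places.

The intersection is the polygon with vertices (10.444,8.222), (10.475,8.102), (7.527,6.514), (7.405,6.703).
By the shoelace formula its area is 0.58.

0.58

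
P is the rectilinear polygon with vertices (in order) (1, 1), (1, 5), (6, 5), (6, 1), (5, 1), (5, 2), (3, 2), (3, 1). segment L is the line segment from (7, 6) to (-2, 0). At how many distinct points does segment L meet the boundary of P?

2

The segment meets the boundary at (1,2), (5.5,5).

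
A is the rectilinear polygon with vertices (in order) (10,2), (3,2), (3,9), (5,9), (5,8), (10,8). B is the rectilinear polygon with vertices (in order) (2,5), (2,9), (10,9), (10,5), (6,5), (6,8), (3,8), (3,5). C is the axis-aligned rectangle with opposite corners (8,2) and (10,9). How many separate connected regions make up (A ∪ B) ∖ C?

(A ∪ B) ∖ C is a single connected region.

1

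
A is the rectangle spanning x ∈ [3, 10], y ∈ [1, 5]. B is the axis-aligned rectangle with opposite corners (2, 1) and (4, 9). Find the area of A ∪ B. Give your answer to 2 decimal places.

By inclusion–exclusion:
Individual areas: |A| = 28, |B| = 16.
|A∩B|: x∈[3,4], y∈[1,5] → 1·4 = 4.
|A ∪ B| = 44 − 4 = 40.00.

40.00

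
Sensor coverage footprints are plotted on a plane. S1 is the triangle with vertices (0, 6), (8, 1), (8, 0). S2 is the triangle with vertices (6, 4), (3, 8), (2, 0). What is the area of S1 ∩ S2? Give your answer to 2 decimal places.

1.01

The intersection is the polygon with vertices (4.923,2.923), (4.571,2.571), (2.514,4.114), (2.551,4.406).
By the shoelace formula its area is 1.01.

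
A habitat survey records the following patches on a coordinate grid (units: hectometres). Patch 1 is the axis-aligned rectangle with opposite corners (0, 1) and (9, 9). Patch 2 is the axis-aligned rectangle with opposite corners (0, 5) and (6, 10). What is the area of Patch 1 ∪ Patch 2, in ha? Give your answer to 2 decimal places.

By inclusion–exclusion:
Individual areas: |Patch 1| = 72, |Patch 2| = 30.
|Patch 1∩Patch 2|: x∈[0,6], y∈[5,9] → 6·4 = 24.
|Patch 1 ∪ Patch 2| = 102 − 24 = 78.00.

78.00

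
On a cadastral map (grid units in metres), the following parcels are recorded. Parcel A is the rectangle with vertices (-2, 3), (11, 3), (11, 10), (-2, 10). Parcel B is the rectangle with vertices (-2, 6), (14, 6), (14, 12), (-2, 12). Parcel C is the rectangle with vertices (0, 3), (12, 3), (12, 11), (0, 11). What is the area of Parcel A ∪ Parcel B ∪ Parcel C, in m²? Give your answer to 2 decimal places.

By inclusion–exclusion:
Individual areas: |Parcel A| = 91, |Parcel B| = 96, |Parcel C| = 96.
|Parcel A∩Parcel B|: x∈[-2,11], y∈[6,10] → 13·4 = 52.
|Parcel A∩Parcel C|: x∈[0,11], y∈[3,10] → 11·7 = 77.
|Parcel B∩Parcel C|: x∈[0,12], y∈[6,11] → 12·5 = 60.
|Parcel A∩Parcel B∩Parcel C| = 44.
|Parcel A ∪ Parcel B ∪ Parcel C| = 283 − 189 + 44 = 138.00.

138.00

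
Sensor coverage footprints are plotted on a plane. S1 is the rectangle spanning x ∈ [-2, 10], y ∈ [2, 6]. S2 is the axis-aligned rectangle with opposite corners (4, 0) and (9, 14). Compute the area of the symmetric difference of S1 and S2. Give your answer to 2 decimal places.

|S1∩S2|: x∈[4,9], y∈[2,6] → 5·4 = 20.
|S1 △ S2| = |S1| + |S2| − 2·|S1∩S2| = 48 + 70 − 40 = 78.00.

78.00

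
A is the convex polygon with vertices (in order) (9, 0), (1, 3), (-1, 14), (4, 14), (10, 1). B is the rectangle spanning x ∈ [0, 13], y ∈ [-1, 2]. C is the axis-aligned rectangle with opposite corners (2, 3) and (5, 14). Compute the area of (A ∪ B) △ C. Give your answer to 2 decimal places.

87.06

|A ∪ B| = 117.8974.
|(A ∪ B) ∩ C| = 31.9167.
|(A ∪ B) △ C| = 117.8974 + 33 − 63.8333 = 87.06.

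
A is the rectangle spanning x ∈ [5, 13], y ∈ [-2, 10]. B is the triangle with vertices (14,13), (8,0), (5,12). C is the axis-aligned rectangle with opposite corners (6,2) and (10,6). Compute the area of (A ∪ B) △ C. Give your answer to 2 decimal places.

|A ∪ B| = 115.9231.
|(A ∪ B) ∩ C| = 16.
|(A ∪ B) △ C| = 115.9231 + 16 − 32 = 99.92.

99.92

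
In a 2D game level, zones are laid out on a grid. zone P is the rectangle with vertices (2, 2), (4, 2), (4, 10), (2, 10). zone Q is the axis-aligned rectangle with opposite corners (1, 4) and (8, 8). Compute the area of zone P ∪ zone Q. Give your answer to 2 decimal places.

By inclusion–exclusion:
Individual areas: |zone P| = 16, |zone Q| = 28.
|zone P∩zone Q|: x∈[2,4], y∈[4,8] → 2·4 = 8.
|zone P ∪ zone Q| = 44 − 8 = 36.00.

36.00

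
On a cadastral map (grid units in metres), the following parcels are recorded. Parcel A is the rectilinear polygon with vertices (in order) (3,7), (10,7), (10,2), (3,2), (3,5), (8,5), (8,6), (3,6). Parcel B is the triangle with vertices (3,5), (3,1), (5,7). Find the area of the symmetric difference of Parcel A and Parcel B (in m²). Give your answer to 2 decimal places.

|Parcel A| = 30, |Parcel B| = 4, |Parcel A∩Parcel B| = 2.8333.
|Parcel A △ Parcel B| = |Parcel A| + |Parcel B| − 2·|Parcel A∩Parcel B| = 30 + 4 − 5.6667 = 28.33.

28.33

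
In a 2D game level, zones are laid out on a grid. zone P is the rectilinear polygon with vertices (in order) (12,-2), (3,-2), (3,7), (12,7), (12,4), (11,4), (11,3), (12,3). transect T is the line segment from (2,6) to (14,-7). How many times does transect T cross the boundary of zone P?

2

The segment meets the boundary at (9.385,-2), (3,4.917).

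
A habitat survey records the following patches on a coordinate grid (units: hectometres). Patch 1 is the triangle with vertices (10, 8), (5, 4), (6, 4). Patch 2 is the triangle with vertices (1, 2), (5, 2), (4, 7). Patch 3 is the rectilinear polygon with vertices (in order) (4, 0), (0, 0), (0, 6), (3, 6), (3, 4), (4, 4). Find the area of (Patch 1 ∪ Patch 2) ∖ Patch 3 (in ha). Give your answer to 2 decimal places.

|Patch 1 ∪ Patch 2| = 12.
|(Patch 1 ∪ Patch 2) ∩ Patch 3| = 5.3333.
|(Patch 1 ∪ Patch 2) ∖ Patch 3| = 12 − 5.3333 = 6.67.

6.67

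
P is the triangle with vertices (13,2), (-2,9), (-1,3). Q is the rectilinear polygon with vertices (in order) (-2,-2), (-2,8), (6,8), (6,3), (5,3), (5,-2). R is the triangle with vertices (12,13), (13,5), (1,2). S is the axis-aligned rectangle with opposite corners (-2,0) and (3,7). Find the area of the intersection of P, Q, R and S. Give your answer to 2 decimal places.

0.77

The intersection is the polygon with vertices (1.8,2.8), (3,4), (3,2.714).
By the shoelace formula its area is 0.77.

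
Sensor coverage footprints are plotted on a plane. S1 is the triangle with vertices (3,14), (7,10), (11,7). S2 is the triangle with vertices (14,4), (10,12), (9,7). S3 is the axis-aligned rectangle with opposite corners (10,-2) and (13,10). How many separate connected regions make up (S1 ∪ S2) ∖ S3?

2

(S1 ∪ S2) ∖ S3 splits into 2 disjoint pieces (area 5.615, area 0.7).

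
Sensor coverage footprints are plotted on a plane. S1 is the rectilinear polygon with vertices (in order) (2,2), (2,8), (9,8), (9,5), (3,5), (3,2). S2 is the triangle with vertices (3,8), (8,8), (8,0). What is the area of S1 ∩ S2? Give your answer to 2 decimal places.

12.19

The intersection is the polygon with vertices (8,8), (8,5), (4.875,5), (3,8).
By the shoelace formula its area is 12.19.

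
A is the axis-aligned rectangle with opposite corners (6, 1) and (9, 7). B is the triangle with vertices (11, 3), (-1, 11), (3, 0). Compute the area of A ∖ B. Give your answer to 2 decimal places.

7.06

|A| = 18, |A∩B| = 10.9375.
|A ∖ B| = |A| − |A∩B| = 18 − 10.9375 = 7.06.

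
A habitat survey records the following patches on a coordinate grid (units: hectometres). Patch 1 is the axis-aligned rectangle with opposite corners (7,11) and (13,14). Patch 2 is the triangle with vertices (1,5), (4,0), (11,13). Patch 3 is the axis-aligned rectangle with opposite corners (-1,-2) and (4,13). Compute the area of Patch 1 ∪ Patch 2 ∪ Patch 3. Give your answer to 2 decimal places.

117.48

By inclusion–exclusion:
Individual areas: |Patch 1| = 18, |Patch 2| = 37, |Patch 3| = 75.
|Patch 1∩Patch 2| = 1.4231.
|Patch 1∩Patch 3| = 0 (no overlap).
|Patch 2∩Patch 3| = 11.1.
|Patch 1∩Patch 2∩Patch 3| = 0.
|Patch 1 ∪ Patch 2 ∪ Patch 3| = 130 − 12.5231 + 0 = 117.48.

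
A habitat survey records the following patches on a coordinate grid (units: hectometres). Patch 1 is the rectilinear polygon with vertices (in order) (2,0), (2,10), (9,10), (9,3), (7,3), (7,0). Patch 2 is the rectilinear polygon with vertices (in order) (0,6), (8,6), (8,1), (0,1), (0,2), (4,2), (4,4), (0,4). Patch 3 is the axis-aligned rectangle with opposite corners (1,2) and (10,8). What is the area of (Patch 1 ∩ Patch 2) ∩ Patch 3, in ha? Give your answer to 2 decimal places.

19.00

|Patch 1 ∩ Patch 2| = 24.
|(Patch 1 ∩ Patch 2) ∩ Patch 3| = 19.00.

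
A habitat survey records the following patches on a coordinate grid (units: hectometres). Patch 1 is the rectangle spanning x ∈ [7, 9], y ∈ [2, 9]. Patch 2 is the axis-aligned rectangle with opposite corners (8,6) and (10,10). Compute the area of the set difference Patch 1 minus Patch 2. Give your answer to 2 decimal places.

|Patch 1∩Patch 2|: x∈[8,9], y∈[6,9] → 1·3 = 3.
|Patch 1| = 14.
|Patch 1 ∖ Patch 2| = |Patch 1| − |Patch 1∩Patch 2| = 14 − 3 = 11.00.

11.00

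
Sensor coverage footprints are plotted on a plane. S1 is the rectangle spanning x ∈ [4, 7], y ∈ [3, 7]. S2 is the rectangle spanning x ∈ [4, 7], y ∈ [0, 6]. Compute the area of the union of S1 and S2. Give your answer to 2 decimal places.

21.00

By inclusion–exclusion:
Individual areas: |S1| = 12, |S2| = 18.
|S1∩S2|: x∈[4,7], y∈[3,6] → 3·3 = 9.
|S1 ∪ S2| = 30 − 9 = 21.00.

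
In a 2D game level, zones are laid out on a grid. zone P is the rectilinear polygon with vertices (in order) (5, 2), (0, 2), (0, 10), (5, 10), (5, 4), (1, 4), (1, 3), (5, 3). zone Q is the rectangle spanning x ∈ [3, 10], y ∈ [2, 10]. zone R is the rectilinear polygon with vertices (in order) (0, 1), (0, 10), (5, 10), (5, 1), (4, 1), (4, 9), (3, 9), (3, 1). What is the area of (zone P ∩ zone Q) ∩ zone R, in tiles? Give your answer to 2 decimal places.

8.00

|zone P ∩ zone Q| = 14.
|(zone P ∩ zone Q) ∩ zone R| = 8.00.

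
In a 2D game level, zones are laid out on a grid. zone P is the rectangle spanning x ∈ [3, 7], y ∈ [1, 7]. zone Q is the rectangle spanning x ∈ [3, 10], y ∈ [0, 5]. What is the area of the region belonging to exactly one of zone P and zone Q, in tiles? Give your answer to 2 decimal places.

|zone P∩zone Q|: x∈[3,7], y∈[1,5] → 4·4 = 16.
|zone P △ zone Q| = |zone P| + |zone Q| − 2·|zone P∩zone Q| = 24 + 35 − 32 = 27.00.

27.00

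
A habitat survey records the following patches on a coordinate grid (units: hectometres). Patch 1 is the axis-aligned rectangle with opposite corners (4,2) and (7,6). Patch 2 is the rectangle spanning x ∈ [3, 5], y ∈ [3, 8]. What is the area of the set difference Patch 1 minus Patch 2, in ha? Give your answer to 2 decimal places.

|Patch 1∩Patch 2|: x∈[4,5], y∈[3,6] → 1·3 = 3.
|Patch 1| = 12.
|Patch 1 ∖ Patch 2| = |Patch 1| − |Patch 1∩Patch 2| = 12 − 3 = 9.00.

9.00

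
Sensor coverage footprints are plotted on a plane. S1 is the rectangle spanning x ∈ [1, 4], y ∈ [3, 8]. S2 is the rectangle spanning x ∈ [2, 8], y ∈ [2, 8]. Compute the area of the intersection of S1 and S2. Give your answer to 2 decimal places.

10.00

|S1∩S2|: x∈[2,4], y∈[3,8] → 2·5 = 10.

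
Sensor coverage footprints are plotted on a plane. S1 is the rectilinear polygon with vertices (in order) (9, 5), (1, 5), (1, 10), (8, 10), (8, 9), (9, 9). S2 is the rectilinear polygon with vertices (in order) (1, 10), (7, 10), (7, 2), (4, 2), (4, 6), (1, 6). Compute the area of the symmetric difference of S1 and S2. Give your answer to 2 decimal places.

21.00

|S1| = 39, |S2| = 36, |S1∩S2| = 27.
|S1 △ S2| = |S1| + |S2| − 2·|S1∩S2| = 39 + 36 − 54 = 21.00.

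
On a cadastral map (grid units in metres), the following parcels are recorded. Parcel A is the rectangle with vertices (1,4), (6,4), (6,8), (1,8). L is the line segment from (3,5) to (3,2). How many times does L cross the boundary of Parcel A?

The segment meets the boundary at (3,4).

1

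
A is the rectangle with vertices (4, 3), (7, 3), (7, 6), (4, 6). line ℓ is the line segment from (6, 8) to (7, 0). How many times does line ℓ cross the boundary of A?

The segment meets the boundary at (6.625,3), (6.25,6).

2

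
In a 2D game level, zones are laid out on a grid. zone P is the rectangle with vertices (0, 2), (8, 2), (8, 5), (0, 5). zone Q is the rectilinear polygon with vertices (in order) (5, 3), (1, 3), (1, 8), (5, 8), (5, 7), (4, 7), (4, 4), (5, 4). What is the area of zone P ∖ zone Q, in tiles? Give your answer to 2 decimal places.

17.00

|zone P| = 24, |zone P∩zone Q| = 7.
|zone P ∖ zone Q| = |zone P| − |zone P∩zone Q| = 24 − 7 = 17.00.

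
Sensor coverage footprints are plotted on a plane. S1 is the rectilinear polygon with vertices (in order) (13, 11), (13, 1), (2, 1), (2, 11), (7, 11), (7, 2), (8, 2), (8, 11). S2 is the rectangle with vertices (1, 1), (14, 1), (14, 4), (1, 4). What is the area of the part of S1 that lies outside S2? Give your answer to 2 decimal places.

70.00

|S1| = 101, |S1∩S2| = 31.
|S1 ∖ S2| = |S1| − |S1∩S2| = 101 − 31 = 70.00.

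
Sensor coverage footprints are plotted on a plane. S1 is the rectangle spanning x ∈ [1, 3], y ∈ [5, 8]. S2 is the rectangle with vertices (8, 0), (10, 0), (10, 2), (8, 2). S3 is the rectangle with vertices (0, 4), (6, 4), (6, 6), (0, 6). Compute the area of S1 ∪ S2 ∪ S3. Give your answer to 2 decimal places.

20.00

By inclusion–exclusion:
Individual areas: |S1| = 6, |S2| = 4, |S3| = 12.
|S1∩S2| = 0 (no overlap).
|S1∩S3|: x∈[1,3], y∈[5,6] → 2·1 = 2.
|S2∩S3| = 0 (no overlap).
|S1∩S2∩S3| = 0.
|S1 ∪ S2 ∪ S3| = 22 − 2 + 0 = 20.00.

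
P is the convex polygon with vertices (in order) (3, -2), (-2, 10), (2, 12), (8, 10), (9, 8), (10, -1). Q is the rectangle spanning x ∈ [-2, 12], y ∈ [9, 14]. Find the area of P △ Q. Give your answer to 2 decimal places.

142.92

|P| = 113, |Q| = 70, |P∩Q| = 20.0417.
|P △ Q| = |P| + |Q| − 2·|P∩Q| = 113 + 70 − 40.0833 = 142.92.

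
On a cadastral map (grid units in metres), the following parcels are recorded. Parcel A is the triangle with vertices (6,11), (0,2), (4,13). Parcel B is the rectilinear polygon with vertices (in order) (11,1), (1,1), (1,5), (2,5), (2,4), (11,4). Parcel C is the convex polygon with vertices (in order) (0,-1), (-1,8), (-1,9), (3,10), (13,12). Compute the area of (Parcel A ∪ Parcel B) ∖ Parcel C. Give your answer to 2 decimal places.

27.18

|Parcel A ∪ Parcel B| = 45.2614.
|(Parcel A ∪ Parcel B) ∩ Parcel C| = 18.0854.
|(Parcel A ∪ Parcel B) ∖ Parcel C| = 45.2614 − 18.0854 = 27.18.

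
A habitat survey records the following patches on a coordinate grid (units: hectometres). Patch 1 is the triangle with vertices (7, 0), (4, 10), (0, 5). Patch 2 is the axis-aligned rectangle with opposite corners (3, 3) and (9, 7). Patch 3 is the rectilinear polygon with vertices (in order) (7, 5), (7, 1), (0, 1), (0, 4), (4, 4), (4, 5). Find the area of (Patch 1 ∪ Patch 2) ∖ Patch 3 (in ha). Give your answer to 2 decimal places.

|Patch 1 ∪ Patch 2| = 41.5.
|(Patch 1 ∪ Patch 2) ∩ Patch 3| = 12.3.
|(Patch 1 ∪ Patch 2) ∖ Patch 3| = 41.5 − 12.3 = 29.20.

29.20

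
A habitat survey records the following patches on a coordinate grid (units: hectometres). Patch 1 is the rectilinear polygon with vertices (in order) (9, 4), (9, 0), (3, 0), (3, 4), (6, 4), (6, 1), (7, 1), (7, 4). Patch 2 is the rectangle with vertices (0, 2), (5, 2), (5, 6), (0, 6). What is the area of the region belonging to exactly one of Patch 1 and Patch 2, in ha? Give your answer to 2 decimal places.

33.00

|Patch 1| = 21, |Patch 2| = 20, |Patch 1∩Patch 2| = 4.
|Patch 1 △ Patch 2| = |Patch 1| + |Patch 2| − 2·|Patch 1∩Patch 2| = 21 + 20 − 8 = 33.00.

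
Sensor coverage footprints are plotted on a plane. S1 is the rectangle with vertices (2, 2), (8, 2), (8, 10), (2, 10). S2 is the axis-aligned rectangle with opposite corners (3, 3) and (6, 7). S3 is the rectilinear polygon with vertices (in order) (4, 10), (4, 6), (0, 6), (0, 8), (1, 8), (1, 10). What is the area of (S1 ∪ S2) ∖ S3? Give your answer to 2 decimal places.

40.00

|S1 ∪ S2| = 48.
|(S1 ∪ S2) ∩ S3| = 8.
|(S1 ∪ S2) ∖ S3| = 48 − 8 = 40.00.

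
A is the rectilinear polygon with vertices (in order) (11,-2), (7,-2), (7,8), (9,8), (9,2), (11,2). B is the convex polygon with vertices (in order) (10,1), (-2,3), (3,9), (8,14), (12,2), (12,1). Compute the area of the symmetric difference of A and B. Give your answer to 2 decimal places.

|A| = 28, |B| = 93.5, |A∩B| = 15.25.
|A △ B| = |A| + |B| − 2·|A∩B| = 28 + 93.5 − 30.5 = 91.00.

91.00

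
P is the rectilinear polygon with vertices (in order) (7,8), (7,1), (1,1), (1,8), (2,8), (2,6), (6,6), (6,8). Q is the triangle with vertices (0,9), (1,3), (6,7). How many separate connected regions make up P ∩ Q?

P ∩ Q is a single connected region.

1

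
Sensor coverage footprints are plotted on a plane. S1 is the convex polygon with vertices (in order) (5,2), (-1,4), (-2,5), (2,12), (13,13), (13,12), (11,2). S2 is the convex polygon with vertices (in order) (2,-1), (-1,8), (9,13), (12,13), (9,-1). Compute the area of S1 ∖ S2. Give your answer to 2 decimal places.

|S1| = 123, |S1∩S2| = 94.7327.
|S1 ∖ S2| = |S1| − |S1∩S2| = 123 − 94.7327 = 28.27.

28.27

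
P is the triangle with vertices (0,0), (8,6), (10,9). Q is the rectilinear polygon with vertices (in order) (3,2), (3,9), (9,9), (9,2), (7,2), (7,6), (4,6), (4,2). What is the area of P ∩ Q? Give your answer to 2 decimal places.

2.60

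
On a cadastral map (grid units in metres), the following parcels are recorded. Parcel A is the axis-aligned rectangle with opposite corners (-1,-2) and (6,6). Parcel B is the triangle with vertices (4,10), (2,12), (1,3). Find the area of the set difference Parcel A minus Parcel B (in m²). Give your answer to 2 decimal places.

54.57

|Parcel A| = 56, |Parcel A∩Parcel B| = 1.4286.
|Parcel A ∖ Parcel B| = |Parcel A| − |Parcel A∩Parcel B| = 56 − 1.4286 = 54.57.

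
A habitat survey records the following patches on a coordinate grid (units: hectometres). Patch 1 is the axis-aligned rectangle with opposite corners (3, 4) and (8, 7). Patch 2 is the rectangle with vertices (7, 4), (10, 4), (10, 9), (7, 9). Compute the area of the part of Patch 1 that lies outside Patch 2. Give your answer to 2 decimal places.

|Patch 1∩Patch 2|: x∈[7,8], y∈[4,7] → 1·3 = 3.
|Patch 1| = 15.
|Patch 1 ∖ Patch 2| = |Patch 1| − |Patch 1∩Patch 2| = 15 − 3 = 12.00.

12.00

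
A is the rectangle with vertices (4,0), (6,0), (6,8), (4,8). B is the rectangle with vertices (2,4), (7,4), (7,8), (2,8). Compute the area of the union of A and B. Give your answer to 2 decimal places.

By inclusion–exclusion:
Individual areas: |A| = 16, |B| = 20.
|A∩B|: x∈[4,6], y∈[4,8] → 2·4 = 8.
|A ∪ B| = 36 − 8 = 28.00.

28.00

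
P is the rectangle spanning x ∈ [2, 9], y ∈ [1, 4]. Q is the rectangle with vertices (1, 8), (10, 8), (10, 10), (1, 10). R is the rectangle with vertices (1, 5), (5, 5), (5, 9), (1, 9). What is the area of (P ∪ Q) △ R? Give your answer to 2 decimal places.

47.00

|P ∪ Q| = 39.
|(P ∪ Q) ∩ R| = 4.
|(P ∪ Q) △ R| = 39 + 16 − 8 = 47.00.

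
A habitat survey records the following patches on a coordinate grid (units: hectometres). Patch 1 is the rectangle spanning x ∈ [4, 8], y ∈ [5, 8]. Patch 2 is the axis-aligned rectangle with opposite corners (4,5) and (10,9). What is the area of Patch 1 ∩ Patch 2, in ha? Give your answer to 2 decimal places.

|Patch 1∩Patch 2|: x∈[4,8], y∈[5,8] → 4·3 = 12.

12.00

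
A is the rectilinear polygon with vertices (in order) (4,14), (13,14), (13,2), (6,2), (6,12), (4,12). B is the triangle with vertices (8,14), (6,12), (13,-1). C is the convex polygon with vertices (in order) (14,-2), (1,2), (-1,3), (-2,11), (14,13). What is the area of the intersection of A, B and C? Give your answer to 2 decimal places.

The intersection is the polygon with vertices (6,12), (8.56,12.32), (12,2), (11.385,2).
By the shoelace formula its area is 16.84.

16.84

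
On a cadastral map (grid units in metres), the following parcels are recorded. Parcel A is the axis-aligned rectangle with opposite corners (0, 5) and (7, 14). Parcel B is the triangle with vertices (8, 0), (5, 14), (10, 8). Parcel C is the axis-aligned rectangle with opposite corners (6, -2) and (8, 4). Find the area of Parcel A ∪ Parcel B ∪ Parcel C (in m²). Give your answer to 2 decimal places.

By inclusion–exclusion:
Individual areas: |Parcel A| = 63, |Parcel B| = 26, |Parcel C| = 12.
|Parcel A∩Parcel B| = 6.9214.
|Parcel A∩Parcel C| = 0 (no overlap).
|Parcel B∩Parcel C| = 1.7143.
|Parcel A∩Parcel B∩Parcel C| = 0.
|Parcel A ∪ Parcel B ∪ Parcel C| = 101 − 8.6357 + 0 = 92.36.

92.36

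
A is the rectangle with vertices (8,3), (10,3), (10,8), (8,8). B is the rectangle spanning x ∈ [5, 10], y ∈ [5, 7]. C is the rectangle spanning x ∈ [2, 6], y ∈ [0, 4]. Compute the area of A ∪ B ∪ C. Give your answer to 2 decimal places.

32.00

By inclusion–exclusion:
Individual areas: |A| = 10, |B| = 10, |C| = 16.
|A∩B|: x∈[8,10], y∈[5,7] → 2·2 = 4.
|A∩C| = 0 (no overlap).
|B∩C| = 0 (no overlap).
|A∩B∩C| = 0.
|A ∪ B ∪ C| = 36 − 4 + 0 = 32.00.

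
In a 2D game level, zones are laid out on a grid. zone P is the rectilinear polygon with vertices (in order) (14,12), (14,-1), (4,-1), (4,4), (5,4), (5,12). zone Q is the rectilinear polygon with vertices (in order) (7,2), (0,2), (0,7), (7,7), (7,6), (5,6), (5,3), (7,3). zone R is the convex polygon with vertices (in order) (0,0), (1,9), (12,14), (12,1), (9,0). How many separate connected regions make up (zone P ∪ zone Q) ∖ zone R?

(zone P ∪ zone Q) ∖ zone R splits into 3 disjoint pieces (area 35.5, area 2.5, area 1.5364).

3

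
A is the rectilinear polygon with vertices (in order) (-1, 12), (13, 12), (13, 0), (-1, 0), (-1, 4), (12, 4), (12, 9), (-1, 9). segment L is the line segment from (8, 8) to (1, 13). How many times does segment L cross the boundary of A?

The segment meets the boundary at (2.4,12), (6.6,9).

2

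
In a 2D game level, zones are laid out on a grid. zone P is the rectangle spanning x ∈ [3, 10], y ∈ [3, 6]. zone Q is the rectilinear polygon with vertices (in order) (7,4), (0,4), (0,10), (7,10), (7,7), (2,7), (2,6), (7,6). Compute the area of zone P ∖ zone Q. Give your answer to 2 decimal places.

|zone P| = 21, |zone P∩zone Q| = 8.
|zone P ∖ zone Q| = |zone P| − |zone P∩zone Q| = 21 − 8 = 13.00.

13.00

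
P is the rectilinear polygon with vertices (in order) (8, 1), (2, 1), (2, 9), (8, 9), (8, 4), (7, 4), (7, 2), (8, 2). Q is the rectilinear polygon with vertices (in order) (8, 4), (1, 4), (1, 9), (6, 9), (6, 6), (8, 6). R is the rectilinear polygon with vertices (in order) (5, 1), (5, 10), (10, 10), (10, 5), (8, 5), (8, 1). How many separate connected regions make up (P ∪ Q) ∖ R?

(P ∪ Q) ∖ R is a single connected region.

1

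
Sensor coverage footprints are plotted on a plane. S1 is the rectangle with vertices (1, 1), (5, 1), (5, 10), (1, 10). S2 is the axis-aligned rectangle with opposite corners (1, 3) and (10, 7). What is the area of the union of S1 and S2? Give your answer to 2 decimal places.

56.00

By inclusion–exclusion:
Individual areas: |S1| = 36, |S2| = 36.
|S1∩S2|: x∈[1,5], y∈[3,7] → 4·4 = 16.
|S1 ∪ S2| = 72 − 16 = 56.00.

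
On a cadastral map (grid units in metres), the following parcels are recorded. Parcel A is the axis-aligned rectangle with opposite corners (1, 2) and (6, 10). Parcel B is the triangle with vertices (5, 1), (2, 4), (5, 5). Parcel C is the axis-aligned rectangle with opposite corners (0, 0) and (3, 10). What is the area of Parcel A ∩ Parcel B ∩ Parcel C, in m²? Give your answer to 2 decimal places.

The intersection is the polygon with vertices (2,4), (3,4.333), (3,3).
By the shoelace formula its area is 0.67.

0.67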